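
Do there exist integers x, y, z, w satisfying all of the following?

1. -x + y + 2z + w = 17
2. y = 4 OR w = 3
Yes

Take x = -14, y = 0, z = 0, w = 3. Substituting into each constraint:
  (1) 14 + 0 + 2(0) + 3 = 17 ✓
  (2) w = 3, target 3 ✓ (second branch holds)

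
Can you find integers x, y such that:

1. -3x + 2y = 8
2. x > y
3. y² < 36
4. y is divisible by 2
No

A contradictory subset is {-3x + 2y = 8, x > y, y² < 36}. No integer assignment can satisfy these jointly:

  - -3x + 2y = 8: is a linear equation tying the variables together
  - x > y: bounds one variable relative to another variable
  - y² < 36: restricts y to |y| ≤ 5

The bounds confine y to {-5, -4, -3, -2, -1, 0, 1, 2, 3, 4, 5}. For each value, substitute into the equation:
  • y = -5: the equation forces x = -6, but x > y fails since -6 ≤ -5.
  • y = -4: the equation gives -3x = 16, so x would not be an integer.
  • y = -3: the equation gives -3x = 14, so x would not be an integer.
  • y = -2: the equation forces x = -4, but x > y fails since -4 ≤ -2.
  • y = -1: the equation gives -3x = 10, so x would not be an integer.
  • y = 0: the equation gives -3x = 8, so x would not be an integer.
  • y = 1: the equation forces x = -2, but x > y fails since -2 ≤ 1.
  • y = 2: the equation gives -3x = 4, so x would not be an integer.
  • y = 3: the equation gives -3x = 2, so x would not be an integer.
  • y = 4: the equation forces x = 0, but x > y fails since 0 ≤ 4.
  • y = 5: the equation gives -3x = -2, so x would not be an integer.
Every case fails, so no integer solution exists.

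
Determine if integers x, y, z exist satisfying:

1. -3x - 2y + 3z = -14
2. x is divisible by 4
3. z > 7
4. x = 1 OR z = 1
No

A contradictory subset is {x is divisible by 4, z > 7, x = 1 OR z = 1}. No integer assignment can satisfy these jointly:

  - x is divisible by 4: restricts x to multiples of 4
  - z > 7: bounds one variable relative to a constant
  - x = 1 OR z = 1: forces a choice: either x = 1 or z = 1

Split on the disjunction (x = 1 OR z = 1):
  • If x = 1: this contradicts the divisibility constraint — 1 is not a multiple of 4.
  • If z = 1: this contradicts the bound z ≥ 8.
Both branches are infeasible, so the system has no integer solution.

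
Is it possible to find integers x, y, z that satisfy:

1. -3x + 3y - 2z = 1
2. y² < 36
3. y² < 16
Yes

Take x = 0, y = 1, z = 1. Substituting into each constraint:
  (1) -3(0) + 3(1) - 2(1) = 1 ✓
  (2) y² = (1)² = 1, and 1 < 36 ✓
  (3) y² = (1)² = 1, and 1 < 16 ✓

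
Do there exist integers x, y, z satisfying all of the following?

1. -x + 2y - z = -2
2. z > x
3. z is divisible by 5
Yes

Take x = -2, y = -2, z = 0. Substituting into each constraint:
  (1) 2 + 2(-2) + 0 = -2 ✓
  (2) 0 > -2 ✓
  (3) 0 = 5 × 0, remainder 0 ✓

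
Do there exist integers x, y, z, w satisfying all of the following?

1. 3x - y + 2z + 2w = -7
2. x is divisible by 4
Yes

Take x = 0, y = 1, z = 0, w = -3. Substituting into each constraint:
  (1) 3(0) + (-1) + 2(0) + 2(-3) = -7 ✓
  (2) 0 = 4 × 0, remainder 0 ✓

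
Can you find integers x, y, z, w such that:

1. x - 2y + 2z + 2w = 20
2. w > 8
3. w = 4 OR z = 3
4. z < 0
No

A contradictory subset is {w > 8, w = 4 OR z = 3, z < 0}. No integer assignment can satisfy these jointly:

  - w > 8: bounds one variable relative to a constant
  - w = 4 OR z = 3: forces a choice: either w = 4 or z = 3
  - z < 0: bounds one variable relative to a constant

Split on the disjunction (w = 4 OR z = 3):
  • If w = 4: this contradicts the bound w ≥ 9.
  • If z = 3: this contradicts the bound z ≤ -1.
Both branches are infeasible, so the system has no integer solution.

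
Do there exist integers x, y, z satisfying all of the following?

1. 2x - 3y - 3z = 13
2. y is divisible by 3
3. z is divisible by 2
Yes

Take x = -4, y = -3, z = -4. Substituting into each constraint:
  (1) 2(-4) - 3(-3) - 3(-4) = 13 ✓
  (2) -3 = 3 × -1, remainder 0 ✓
  (3) -4 = 2 × -2, remainder 0 ✓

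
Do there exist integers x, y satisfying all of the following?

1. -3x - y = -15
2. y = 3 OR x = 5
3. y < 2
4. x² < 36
Yes

Take x = 5, y = 0. Substituting into each constraint:
  (1) -3(5) + 0 = -15 ✓
  (2) x = 5, target 5 ✓ (second branch holds)
  (3) 0 < 2 ✓
  (4) x² = (5)² = 25, and 25 < 36 ✓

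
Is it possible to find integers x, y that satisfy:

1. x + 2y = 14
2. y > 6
Yes

Take x = 0, y = 7. Substituting into each constraint:
  (1) 0 + 2(7) = 14 ✓
  (2) 7 > 6 ✓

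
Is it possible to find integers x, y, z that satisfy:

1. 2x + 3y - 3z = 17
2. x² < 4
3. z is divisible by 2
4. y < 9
Yes

Take x = 1, y = 5, z = 0. Substituting into each constraint:
  (1) 2(1) + 3(5) - 3(0) = 17 ✓
  (2) x² = (1)² = 1, and 1 < 4 ✓
  (3) 0 = 2 × 0, remainder 0 ✓
  (4) 5 < 9 ✓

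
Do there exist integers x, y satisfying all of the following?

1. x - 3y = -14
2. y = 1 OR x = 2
Yes

Take x = -11, y = 1. Substituting into each constraint:
  (1) (-11) - 3(1) = -14 ✓
  (2) y = 1, target 1 ✓ (first branch holds)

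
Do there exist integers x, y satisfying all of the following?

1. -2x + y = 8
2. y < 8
Yes

Take x = -1, y = 6. Substituting into each constraint:
  (1) -2(-1) + 6 = 8 ✓
  (2) 6 < 8 ✓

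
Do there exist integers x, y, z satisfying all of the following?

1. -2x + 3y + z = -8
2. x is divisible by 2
Yes

Take x = 0, y = 0, z = -8. Substituting into each constraint:
  (1) -2(0) + 3(0) + (-8) = -8 ✓
  (2) 0 = 2 × 0, remainder 0 ✓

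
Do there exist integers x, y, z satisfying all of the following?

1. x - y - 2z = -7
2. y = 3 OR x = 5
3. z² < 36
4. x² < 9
Yes

Take x = -2, y = 3, z = 1. Substituting into each constraint:
  (1) (-2) + (-3) - 2(1) = -7 ✓
  (2) y = 3, target 3 ✓ (first branch holds)
  (3) z² = (1)² = 1, and 1 < 36 ✓
  (4) x² = (-2)² = 4, and 4 < 9 ✓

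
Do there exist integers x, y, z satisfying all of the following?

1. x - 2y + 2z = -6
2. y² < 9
Yes

Take x = 0, y = 0, z = -3. Substituting into each constraint:
  (1) 0 - 2(0) + 2(-3) = -6 ✓
  (2) y² = (0)² = 0, and 0 < 9 ✓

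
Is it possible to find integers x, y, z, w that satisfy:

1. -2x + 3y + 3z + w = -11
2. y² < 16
Yes

Take x = 0, y = 0, z = -4, w = 1. Substituting into each constraint:
  (1) -2(0) + 3(0) + 3(-4) + 1 = -11 ✓
  (2) y² = (0)² = 0, and 0 < 16 ✓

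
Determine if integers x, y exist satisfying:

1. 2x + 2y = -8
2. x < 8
Yes

Take x = 0, y = -4. Substituting into each constraint:
  (1) 2(0) + 2(-4) = -8 ✓
  (2) 0 < 8 ✓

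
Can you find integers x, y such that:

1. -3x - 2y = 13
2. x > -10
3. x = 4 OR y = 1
Yes

Take x = -5, y = 1. Substituting into each constraint:
  (1) -3(-5) - 2(1) = 13 ✓
  (2) -5 > -10 ✓
  (3) y = 1, target 1 ✓ (second branch holds)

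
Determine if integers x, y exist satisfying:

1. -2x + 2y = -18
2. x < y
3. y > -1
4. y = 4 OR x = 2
No

A contradictory subset is {-2x + 2y = -18, x < y}. No integer assignment can satisfy these jointly:

  - -2x + 2y = -18: is a linear equation tying the variables together
  - x < y: bounds one variable relative to another variable

From the equation, x − y = 9, i.e. y − x = -9; but y > x requires y − x ≥ 1. Contradiction.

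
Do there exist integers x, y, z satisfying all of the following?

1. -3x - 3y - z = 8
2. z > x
Yes

Take x = 0, y = -3, z = 1. Substituting into each constraint:
  (1) -3(0) - 3(-3) + (-1) = 8 ✓
  (2) 1 > 0 ✓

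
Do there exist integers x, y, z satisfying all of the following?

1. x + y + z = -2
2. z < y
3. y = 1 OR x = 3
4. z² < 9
Yes

Take x = -3, y = 1, z = 0. Substituting into each constraint:
  (1) (-3) + 1 + 0 = -2 ✓
  (2) 0 < 1 ✓
  (3) y = 1, target 1 ✓ (first branch holds)
  (4) z² = (0)² = 0, and 0 < 9 ✓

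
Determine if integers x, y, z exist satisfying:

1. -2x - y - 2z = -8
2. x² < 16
Yes

Take x = 0, y = 8, z = 0. Substituting into each constraint:
  (1) -2(0) + (-8) - 2(0) = -8 ✓
  (2) x² = (0)² = 0, and 0 < 16 ✓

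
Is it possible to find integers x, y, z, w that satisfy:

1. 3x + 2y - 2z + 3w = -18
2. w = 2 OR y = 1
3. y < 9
Yes

Take x = -8, y = 0, z = 0, w = 2. Substituting into each constraint:
  (1) 3(-8) + 2(0) - 2(0) + 3(2) = -18 ✓
  (2) w = 2, target 2 ✓ (first branch holds)
  (3) 0 < 9 ✓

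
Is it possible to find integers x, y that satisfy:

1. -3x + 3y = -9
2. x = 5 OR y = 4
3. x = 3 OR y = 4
Yes

Take x = 7, y = 4. Substituting into each constraint:
  (1) -3(7) + 3(4) = -9 ✓
  (2) y = 4, target 4 ✓ (second branch holds)
  (3) y = 4, target 4 ✓ (second branch holds)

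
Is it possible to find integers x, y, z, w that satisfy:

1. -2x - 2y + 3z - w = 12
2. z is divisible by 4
Yes

Take x = 0, y = -6, z = 0, w = 0. Substituting into each constraint:
  (1) -2(0) - 2(-6) + 3(0) + 0 = 12 ✓
  (2) 0 = 4 × 0, remainder 0 ✓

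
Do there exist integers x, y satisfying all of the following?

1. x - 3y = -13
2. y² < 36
Yes

Take x = -13, y = 0. Substituting into each constraint:
  (1) (-13) - 3(0) = -13 ✓
  (2) y² = (0)² = 0, and 0 < 36 ✓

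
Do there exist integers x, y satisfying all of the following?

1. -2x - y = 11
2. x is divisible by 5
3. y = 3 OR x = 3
No

The full constraint system is jointly infeasible over the integers. Each constraint and what it forces:

  - -2x - y = 11: is a linear equation tying the variables together
  - x is divisible by 5: restricts x to multiples of 5
  - y = 3 OR x = 3: forces a choice: either y = 3 or x = 3

Split on the disjunction (y = 3 OR x = 3):
  • If y = 3: with y = 3, writing x = 5x', every remaining term of the linear equation is divisible by 10, so the left side is ≡ 0 (mod 10); but the right side 14 ≡ 4 (mod 10). No integers can satisfy it.
  • If x = 3: this contradicts the divisibility constraint — 3 is not a multiple of 5.
Both branches are infeasible, so the system has no integer solution.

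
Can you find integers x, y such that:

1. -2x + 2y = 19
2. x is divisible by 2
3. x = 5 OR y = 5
No

Even the single constraint (-2x + 2y = 19) is infeasible over the integers.

  - -2x + 2y = 19: every term on the left is divisible by 2, so the LHS ≡ 0 (mod 2), but the RHS 19 is not — no integer solution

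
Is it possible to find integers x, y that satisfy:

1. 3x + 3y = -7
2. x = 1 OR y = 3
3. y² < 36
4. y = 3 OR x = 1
No

Even the single constraint (3x + 3y = -7) is infeasible over the integers.

  - 3x + 3y = -7: every term on the left is divisible by 3, so the LHS ≡ 0 (mod 3), but the RHS -7 is not — no integer solution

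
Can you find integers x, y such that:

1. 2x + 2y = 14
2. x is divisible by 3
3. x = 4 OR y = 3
No

The full constraint system is jointly infeasible over the integers. Each constraint and what it forces:

  - 2x + 2y = 14: is a linear equation tying the variables together
  - x is divisible by 3: restricts x to multiples of 3
  - x = 4 OR y = 3: forces a choice: either x = 4 or y = 3

Split on the disjunction (x = 4 OR y = 3):
  • If x = 4: this contradicts the divisibility constraint — 4 is not a multiple of 3.
  • If y = 3: with y = 3, writing x = 3x', every remaining term of the linear equation is divisible by 6, so the left side is ≡ 0 (mod 6); but the right side 8 ≡ 2 (mod 6). No integers can satisfy it.
Both branches are infeasible, so the system has no integer solution.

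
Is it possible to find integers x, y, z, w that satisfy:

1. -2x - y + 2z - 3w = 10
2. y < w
Yes

Take x = 0, y = 0, z = 8, w = 2. Substituting into each constraint:
  (1) -2(0) + 0 + 2(8) - 3(2) = 10 ✓
  (2) 0 < 2 ✓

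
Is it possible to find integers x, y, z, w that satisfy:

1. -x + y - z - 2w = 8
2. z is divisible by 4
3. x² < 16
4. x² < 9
Yes

Take x = 1, y = 9, z = 0, w = 0. Substituting into each constraint:
  (1) (-1) + 9 + 0 - 2(0) = 8 ✓
  (2) 0 = 4 × 0, remainder 0 ✓
  (3) x² = (1)² = 1, and 1 < 16 ✓
  (4) x² = (1)² = 1, and 1 < 9 ✓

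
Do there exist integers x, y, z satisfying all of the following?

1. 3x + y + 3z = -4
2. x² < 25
Yes

Take x = -2, y = 2, z = 0. Substituting into each constraint:
  (1) 3(-2) + 2 + 3(0) = -4 ✓
  (2) x² = (-2)² = 4, and 4 < 25 ✓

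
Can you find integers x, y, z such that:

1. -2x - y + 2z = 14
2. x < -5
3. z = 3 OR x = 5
Yes

Take x = -6, y = 4, z = 3. Substituting into each constraint:
  (1) -2(-6) + (-4) + 2(3) = 14 ✓
  (2) -6 < -5 ✓
  (3) z = 3, target 3 ✓ (first branch holds)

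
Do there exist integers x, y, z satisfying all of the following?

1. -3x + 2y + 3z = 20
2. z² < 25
Yes

Take x = -6, y = 1, z = 0. Substituting into each constraint:
  (1) -3(-6) + 2(1) + 3(0) = 20 ✓
  (2) z² = (0)² = 0, and 0 < 25 ✓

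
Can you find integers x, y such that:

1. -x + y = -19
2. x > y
Yes

Take x = 0, y = -19. Substituting into each constraint:
  (1) 0 + (-19) = -19 ✓
  (2) 0 > -19 ✓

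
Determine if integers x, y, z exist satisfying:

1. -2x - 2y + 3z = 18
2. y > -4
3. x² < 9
Yes

Take x = 0, y = 0, z = 6. Substituting into each constraint:
  (1) -2(0) - 2(0) + 3(6) = 18 ✓
  (2) 0 > -4 ✓
  (3) x² = (0)² = 0, and 0 < 9 ✓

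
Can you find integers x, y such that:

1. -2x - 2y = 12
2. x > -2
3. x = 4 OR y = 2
Yes

Take x = 4, y = -10. Substituting into each constraint:
  (1) -2(4) - 2(-10) = 12 ✓
  (2) 4 > -2 ✓
  (3) x = 4, target 4 ✓ (first branch holds)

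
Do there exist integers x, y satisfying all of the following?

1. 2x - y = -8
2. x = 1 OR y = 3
Yes

Take x = 1, y = 10. Substituting into each constraint:
  (1) 2(1) + (-10) = -8 ✓
  (2) x = 1, target 1 ✓ (first branch holds)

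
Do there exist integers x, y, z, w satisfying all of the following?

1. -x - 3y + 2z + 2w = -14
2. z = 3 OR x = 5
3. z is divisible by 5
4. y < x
Yes

Take x = 5, y = 3, z = 0, w = 0. Substituting into each constraint:
  (1) (-5) - 3(3) + 2(0) + 2(0) = -14 ✓
  (2) x = 5, target 5 ✓ (second branch holds)
  (3) 0 = 5 × 0, remainder 0 ✓
  (4) 3 < 5 ✓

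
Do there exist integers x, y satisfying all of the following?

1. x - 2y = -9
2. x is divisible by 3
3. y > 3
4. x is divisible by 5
Yes

Take x = 15, y = 12. Substituting into each constraint:
  (1) 15 - 2(12) = -9 ✓
  (2) 15 = 3 × 5, remainder 0 ✓
  (3) 12 > 3 ✓
  (4) 15 = 5 × 3, remainder 0 ✓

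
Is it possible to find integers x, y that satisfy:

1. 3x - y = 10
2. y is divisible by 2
Yes

Take x = 4, y = 2. Substituting into each constraint:
  (1) 3(4) + (-2) = 10 ✓
  (2) 2 = 2 × 1, remainder 0 ✓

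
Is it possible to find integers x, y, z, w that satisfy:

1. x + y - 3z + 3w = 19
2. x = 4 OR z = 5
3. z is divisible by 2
Yes

Take x = 4, y = 33, z = 6, w = 0. Substituting into each constraint:
  (1) 4 + 33 - 3(6) + 3(0) = 19 ✓
  (2) x = 4, target 4 ✓ (first branch holds)
  (3) 6 = 2 × 3, remainder 0 ✓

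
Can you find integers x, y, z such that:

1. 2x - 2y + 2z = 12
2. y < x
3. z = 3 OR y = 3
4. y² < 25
Yes

Take x = 3, y = 0, z = 3. Substituting into each constraint:
  (1) 2(3) - 2(0) + 2(3) = 12 ✓
  (2) 0 < 3 ✓
  (3) z = 3, target 3 ✓ (first branch holds)
  (4) y² = (0)² = 0, and 0 < 25 ✓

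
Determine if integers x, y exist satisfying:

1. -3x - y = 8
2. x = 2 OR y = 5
Yes

Take x = 2, y = -14. Substituting into each constraint:
  (1) -3(2) + 14 = 8 ✓
  (2) x = 2, target 2 ✓ (first branch holds)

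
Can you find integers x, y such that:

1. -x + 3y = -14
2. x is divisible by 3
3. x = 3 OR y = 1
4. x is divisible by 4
No

A contradictory subset is {-x + 3y = -14, x = 3 OR y = 1, x is divisible by 4}. No integer assignment can satisfy these jointly:

  - -x + 3y = -14: is a linear equation tying the variables together
  - x = 3 OR y = 1: forces a choice: either x = 3 or y = 1
  - x is divisible by 4: restricts x to multiples of 4

Split on the disjunction (x = 3 OR y = 1):
  • If x = 3: this contradicts the divisibility constraint — 3 is not a multiple of 4.
  • If y = 1: with y = 1, writing x = 4x', every remaining term of the linear equation is divisible by 4, so the left side is ≡ 0 (mod 4); but the right side -17 ≡ 3 (mod 4). No integers can satisfy it.
Both branches are infeasible, so the system has no integer solution.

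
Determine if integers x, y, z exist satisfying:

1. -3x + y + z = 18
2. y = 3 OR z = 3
Yes

Take x = -5, y = 3, z = 0. Substituting into each constraint:
  (1) -3(-5) + 3 + 0 = 18 ✓
  (2) y = 3, target 3 ✓ (first branch holds)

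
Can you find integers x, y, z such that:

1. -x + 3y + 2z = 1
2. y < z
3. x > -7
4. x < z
Yes

Take x = -4, y = -1, z = 0. Substituting into each constraint:
  (1) 4 + 3(-1) + 2(0) = 1 ✓
  (2) -1 < 0 ✓
  (3) -4 > -7 ✓
  (4) -4 < 0 ✓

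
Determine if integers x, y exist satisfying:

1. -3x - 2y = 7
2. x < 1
Yes

Take x = -1, y = -2. Substituting into each constraint:
  (1) -3(-1) - 2(-2) = 7 ✓
  (2) -1 < 1 ✓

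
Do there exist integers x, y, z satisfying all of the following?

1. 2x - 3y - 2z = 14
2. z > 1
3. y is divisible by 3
Yes

Take x = 9, y = 0, z = 2. Substituting into each constraint:
  (1) 2(9) - 3(0) - 2(2) = 14 ✓
  (2) 2 > 1 ✓
  (3) 0 = 3 × 0, remainder 0 ✓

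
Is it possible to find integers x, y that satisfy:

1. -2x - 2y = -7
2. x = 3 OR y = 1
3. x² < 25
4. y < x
No

Even the single constraint (-2x - 2y = -7) is infeasible over the integers.

  - -2x - 2y = -7: every term on the left is divisible by 2, so the LHS ≡ 0 (mod 2), but the RHS -7 is not — no integer solution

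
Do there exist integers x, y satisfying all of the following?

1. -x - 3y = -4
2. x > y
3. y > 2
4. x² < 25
No

A contradictory subset is {-x - 3y = -4, x > y, y > 2}. No integer assignment can satisfy these jointly:

  - -x - 3y = -4: is a linear equation tying the variables together
  - x > y: bounds one variable relative to another variable
  - y > 2: bounds one variable relative to a constant

Propagating the comparison: x > y and y ≥ 3 give x ≥ 4. Range argument: with x ∈ [4, ∞], y ∈ [3, ∞], the left side of the equation is at most -13, but the right side is -4 > -13. No integer solution exists.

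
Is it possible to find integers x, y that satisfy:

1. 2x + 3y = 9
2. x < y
Yes

Take x = 0, y = 3. Substituting into each constraint:
  (1) 2(0) + 3(3) = 9 ✓
  (2) 0 < 3 ✓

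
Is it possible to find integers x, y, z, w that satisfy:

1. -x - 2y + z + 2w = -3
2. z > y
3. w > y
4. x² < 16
Yes

Take x = 0, y = -6, z = -5, w = -5. Substituting into each constraint:
  (1) 0 - 2(-6) + (-5) + 2(-5) = -3 ✓
  (2) -5 > -6 ✓
  (3) -5 > -6 ✓
  (4) x² = (0)² = 0, and 0 < 16 ✓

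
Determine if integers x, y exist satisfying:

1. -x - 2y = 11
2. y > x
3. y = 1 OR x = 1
Yes

Take x = -13, y = 1. Substituting into each constraint:
  (1) 13 - 2(1) = 11 ✓
  (2) 1 > -13 ✓
  (3) y = 1, target 1 ✓ (first branch holds)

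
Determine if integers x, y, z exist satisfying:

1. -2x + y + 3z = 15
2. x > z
Yes

Take x = 0, y = 18, z = -1. Substituting into each constraint:
  (1) -2(0) + 18 + 3(-1) = 15 ✓
  (2) 0 > -1 ✓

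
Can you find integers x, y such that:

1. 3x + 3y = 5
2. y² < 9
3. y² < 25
No

Even the single constraint (3x + 3y = 5) is infeasible over the integers.

  - 3x + 3y = 5: every term on the left is divisible by 3, so the LHS ≡ 0 (mod 3), but the RHS 5 is not — no integer solution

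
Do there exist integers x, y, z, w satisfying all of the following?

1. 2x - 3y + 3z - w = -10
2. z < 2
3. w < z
Yes

Take x = -5, y = 1, z = 1, w = 0. Substituting into each constraint:
  (1) 2(-5) - 3(1) + 3(1) + 0 = -10 ✓
  (2) 1 < 2 ✓
  (3) 0 < 1 ✓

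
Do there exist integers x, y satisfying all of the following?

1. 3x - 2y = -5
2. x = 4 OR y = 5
No

The full constraint system is jointly infeasible over the integers. Each constraint and what it forces:

  - 3x - 2y = -5: is a linear equation tying the variables together
  - x = 4 OR y = 5: forces a choice: either x = 4 or y = 5

Split on the disjunction (x = 4 OR y = 5):
  • If x = 4: with x = 4, every remaining term of the linear equation is divisible by 2, so the left side is ≡ 0 (mod 2); but the right side -17 ≡ 1 (mod 2). No integers can satisfy it.
  • If y = 5: with y = 5, every remaining term of the linear equation is divisible by 3, so the left side is ≡ 0 (mod 3); but the right side 5 ≡ 2 (mod 3). No integers can satisfy it.
Both branches are infeasible, so the system has no integer solution.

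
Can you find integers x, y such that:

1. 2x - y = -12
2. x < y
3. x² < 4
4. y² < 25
No

A contradictory subset is {2x - y = -12, x² < 4, y² < 25}. No integer assignment can satisfy these jointly:

  - 2x - y = -12: is a linear equation tying the variables together
  - x² < 4: restricts x to |x| ≤ 1
  - y² < 25: restricts y to |y| ≤ 4

Range argument: with x ∈ [-1, 1], y ∈ [-4, 4], the left side of the equation is at least -6, but the right side is -12 < -6. No integer solution exists.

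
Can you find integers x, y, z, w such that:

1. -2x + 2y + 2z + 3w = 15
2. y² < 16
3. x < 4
Yes

Take x = 0, y = 0, z = 6, w = 1. Substituting into each constraint:
  (1) -2(0) + 2(0) + 2(6) + 3(1) = 15 ✓
  (2) y² = (0)² = 0, and 0 < 16 ✓
  (3) 0 < 4 ✓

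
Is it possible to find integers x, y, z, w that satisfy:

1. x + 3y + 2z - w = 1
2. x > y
Yes

Take x = 0, y = -1, z = 2, w = 0. Substituting into each constraint:
  (1) 0 + 3(-1) + 2(2) + 0 = 1 ✓
  (2) 0 > -1 ✓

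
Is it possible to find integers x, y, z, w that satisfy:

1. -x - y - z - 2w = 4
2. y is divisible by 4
Yes

Take x = 0, y = 0, z = 0, w = -2. Substituting into each constraint:
  (1) 0 + 0 + 0 - 2(-2) = 4 ✓
  (2) 0 = 4 × 0, remainder 0 ✓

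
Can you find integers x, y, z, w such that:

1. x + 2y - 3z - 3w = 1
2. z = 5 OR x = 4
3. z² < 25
Yes

Take x = 4, y = 0, z = 0, w = 1. Substituting into each constraint:
  (1) 4 + 2(0) - 3(0) - 3(1) = 1 ✓
  (2) x = 4, target 4 ✓ (second branch holds)
  (3) z² = (0)² = 0, and 0 < 25 ✓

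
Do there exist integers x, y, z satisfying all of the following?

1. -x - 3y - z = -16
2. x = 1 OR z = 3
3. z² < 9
Yes

Take x = 1, y = 5, z = 0. Substituting into each constraint:
  (1) (-1) - 3(5) + 0 = -16 ✓
  (2) x = 1, target 1 ✓ (first branch holds)
  (3) z² = (0)² = 0, and 0 < 9 ✓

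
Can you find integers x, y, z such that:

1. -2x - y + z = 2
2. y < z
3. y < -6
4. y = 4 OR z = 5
Yes

Take x = 5, y = -7, z = 5. Substituting into each constraint:
  (1) -2(5) + 7 + 5 = 2 ✓
  (2) -7 < 5 ✓
  (3) -7 < -6 ✓
  (4) z = 5, target 5 ✓ (second branch holds)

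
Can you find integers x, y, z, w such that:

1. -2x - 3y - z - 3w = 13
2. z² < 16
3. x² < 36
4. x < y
Yes

Take x = -1, y = 0, z = 1, w = -4. Substituting into each constraint:
  (1) -2(-1) - 3(0) + (-1) - 3(-4) = 13 ✓
  (2) z² = (1)² = 1, and 1 < 16 ✓
  (3) x² = (-1)² = 1, and 1 < 36 ✓
  (4) -1 < 0 ✓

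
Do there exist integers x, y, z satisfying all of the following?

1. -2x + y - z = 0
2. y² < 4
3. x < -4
Yes

Take x = -5, y = 0, z = 10. Substituting into each constraint:
  (1) -2(-5) + 0 + (-10) = 0 ✓
  (2) y² = (0)² = 0, and 0 < 4 ✓
  (3) -5 < -4 ✓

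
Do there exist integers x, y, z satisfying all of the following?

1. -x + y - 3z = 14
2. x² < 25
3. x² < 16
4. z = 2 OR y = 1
Yes

Take x = -1, y = 1, z = -4. Substituting into each constraint:
  (1) 1 + 1 - 3(-4) = 14 ✓
  (2) x² = (-1)² = 1, and 1 < 25 ✓
  (3) x² = (-1)² = 1, and 1 < 16 ✓
  (4) y = 1, target 1 ✓ (second branch holds)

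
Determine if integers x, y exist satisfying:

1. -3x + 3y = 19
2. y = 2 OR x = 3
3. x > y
No

Even the single constraint (-3x + 3y = 19) is infeasible over the integers.

  - -3x + 3y = 19: every term on the left is divisible by 3, so the LHS ≡ 0 (mod 3), but the RHS 19 is not — no integer solution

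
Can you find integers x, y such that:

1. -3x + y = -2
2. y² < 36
Yes

Take x = 1, y = 1. Substituting into each constraint:
  (1) -3(1) + 1 = -2 ✓
  (2) y² = (1)² = 1, and 1 < 36 ✓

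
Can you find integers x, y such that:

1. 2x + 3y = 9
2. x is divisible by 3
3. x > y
Yes

Take x = 3, y = 1. Substituting into each constraint:
  (1) 2(3) + 3(1) = 9 ✓
  (2) 3 = 3 × 1, remainder 0 ✓
  (3) 3 > 1 ✓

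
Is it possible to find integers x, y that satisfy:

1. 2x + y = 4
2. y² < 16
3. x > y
Yes

Take x = 2, y = 0. Substituting into each constraint:
  (1) 2(2) + 0 = 4 ✓
  (2) y² = (0)² = 0, and 0 < 16 ✓
  (3) 2 > 0 ✓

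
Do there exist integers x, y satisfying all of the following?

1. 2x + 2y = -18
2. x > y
Yes

Take x = -4, y = -5. Substituting into each constraint:
  (1) 2(-4) + 2(-5) = -18 ✓
  (2) -4 > -5 ✓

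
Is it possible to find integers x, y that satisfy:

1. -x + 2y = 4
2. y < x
Yes

Take x = 6, y = 5. Substituting into each constraint:
  (1) (-6) + 2(5) = 4 ✓
  (2) 5 < 6 ✓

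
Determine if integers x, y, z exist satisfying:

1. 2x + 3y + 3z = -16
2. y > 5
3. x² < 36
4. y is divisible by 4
Yes

Take x = 1, y = 8, z = -14. Substituting into each constraint:
  (1) 2(1) + 3(8) + 3(-14) = -16 ✓
  (2) 8 > 5 ✓
  (3) x² = (1)² = 1, and 1 < 36 ✓
  (4) 8 = 4 × 2, remainder 0 ✓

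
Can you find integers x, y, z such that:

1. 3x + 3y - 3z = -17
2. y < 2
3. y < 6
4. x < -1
No

Even the single constraint (3x + 3y - 3z = -17) is infeasible over the integers.

  - 3x + 3y - 3z = -17: every term on the left is divisible by 3, so the LHS ≡ 0 (mod 3), but the RHS -17 is not — no integer solution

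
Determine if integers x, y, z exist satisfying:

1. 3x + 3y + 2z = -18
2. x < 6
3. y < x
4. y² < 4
Yes

Take x = 2, y = 0, z = -12. Substituting into each constraint:
  (1) 3(2) + 3(0) + 2(-12) = -18 ✓
  (2) 2 < 6 ✓
  (3) 0 < 2 ✓
  (4) y² = (0)² = 0, and 0 < 4 ✓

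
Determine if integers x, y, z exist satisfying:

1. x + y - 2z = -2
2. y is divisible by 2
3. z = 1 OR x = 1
Yes

Take x = 2, y = -2, z = 1. Substituting into each constraint:
  (1) 2 + (-2) - 2(1) = -2 ✓
  (2) -2 = 2 × -1, remainder 0 ✓
  (3) z = 1, target 1 ✓ (first branch holds)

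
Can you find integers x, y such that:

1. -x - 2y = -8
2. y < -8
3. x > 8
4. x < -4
No

A contradictory subset is {x > 8, x < -4}. No integer assignment can satisfy these jointly:

  - x > 8: bounds one variable relative to a constant
  - x < -4: bounds one variable relative to a constant

Direct contradiction: the bounds on x require x ≥ 9 and x ≤ -5 simultaneously, which is empty.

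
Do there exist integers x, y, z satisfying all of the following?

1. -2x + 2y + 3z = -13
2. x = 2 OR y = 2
Yes

Take x = 2, y = 3, z = -5. Substituting into each constraint:
  (1) -2(2) + 2(3) + 3(-5) = -13 ✓
  (2) x = 2, target 2 ✓ (first branch holds)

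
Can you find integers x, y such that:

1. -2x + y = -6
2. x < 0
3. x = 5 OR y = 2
No

The full constraint system is jointly infeasible over the integers. Each constraint and what it forces:

  - -2x + y = -6: is a linear equation tying the variables together
  - x < 0: bounds one variable relative to a constant
  - x = 5 OR y = 2: forces a choice: either x = 5 or y = 2

Split on the disjunction (x = 5 OR y = 2):
  • If x = 5: this contradicts the bound x ≤ -1.
  • If y = 2: the equation forces x = 4, which contradicts the bound x ≤ -1.
Both branches are infeasible, so the system has no integer solution.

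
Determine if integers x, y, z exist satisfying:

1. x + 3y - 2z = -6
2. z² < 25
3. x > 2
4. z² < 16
Yes

Take x = 3, y = -3, z = 0. Substituting into each constraint:
  (1) 3 + 3(-3) - 2(0) = -6 ✓
  (2) z² = (0)² = 0, and 0 < 25 ✓
  (3) 3 > 2 ✓
  (4) z² = (0)² = 0, and 0 < 16 ✓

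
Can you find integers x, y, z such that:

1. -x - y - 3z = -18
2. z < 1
Yes

Take x = 18, y = 0, z = 0. Substituting into each constraint:
  (1) (-18) + 0 - 3(0) = -18 ✓
  (2) 0 < 1 ✓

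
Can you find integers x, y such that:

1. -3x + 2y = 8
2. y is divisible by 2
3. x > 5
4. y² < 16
No

A contradictory subset is {-3x + 2y = 8, x > 5, y² < 16}. No integer assignment can satisfy these jointly:

  - -3x + 2y = 8: is a linear equation tying the variables together
  - x > 5: bounds one variable relative to a constant
  - y² < 16: restricts y to |y| ≤ 3

Range argument: with x ∈ [6, ∞], y ∈ [-3, 3], the left side of the equation is at most -12, but the right side is 8 > -12. No integer solution exists.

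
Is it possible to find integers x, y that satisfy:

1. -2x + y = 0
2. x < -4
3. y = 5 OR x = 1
No

The full constraint system is jointly infeasible over the integers. Each constraint and what it forces:

  - -2x + y = 0: is a linear equation tying the variables together
  - x < -4: bounds one variable relative to a constant
  - y = 5 OR x = 1: forces a choice: either y = 5 or x = 1

Split on the disjunction (y = 5 OR x = 1):
  • If y = 5: with y = 5, every remaining term of the linear equation is divisible by 2, so the left side is ≡ 0 (mod 2); but the right side -5 ≡ 1 (mod 2). No integers can satisfy it.
  • If x = 1: this contradicts the bound x ≤ -5.
Both branches are infeasible, so the system has no integer solution.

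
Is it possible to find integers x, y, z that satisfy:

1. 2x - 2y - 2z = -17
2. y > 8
No

Even the single constraint (2x - 2y - 2z = -17) is infeasible over the integers.

  - 2x - 2y - 2z = -17: every term on the left is divisible by 2, so the LHS ≡ 0 (mod 2), but the RHS -17 is not — no integer solution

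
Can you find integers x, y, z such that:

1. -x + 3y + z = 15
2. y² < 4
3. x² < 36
Yes

Take x = 0, y = 0, z = 15. Substituting into each constraint:
  (1) 0 + 3(0) + 15 = 15 ✓
  (2) y² = (0)² = 0, and 0 < 4 ✓
  (3) x² = (0)² = 0, and 0 < 36 ✓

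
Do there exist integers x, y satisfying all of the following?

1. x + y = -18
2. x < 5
Yes

Take x = -18, y = 0. Substituting into each constraint:
  (1) (-18) + 0 = -18 ✓
  (2) -18 < 5 ✓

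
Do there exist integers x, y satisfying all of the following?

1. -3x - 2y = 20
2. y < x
Yes

Take x = -2, y = -7. Substituting into each constraint:
  (1) -3(-2) - 2(-7) = 20 ✓
  (2) -7 < -2 ✓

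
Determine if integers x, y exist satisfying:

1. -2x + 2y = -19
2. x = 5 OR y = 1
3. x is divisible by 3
No

Even the single constraint (-2x + 2y = -19) is infeasible over the integers.

  - -2x + 2y = -19: every term on the left is divisible by 2, so the LHS ≡ 0 (mod 2), but the RHS -19 is not — no integer solution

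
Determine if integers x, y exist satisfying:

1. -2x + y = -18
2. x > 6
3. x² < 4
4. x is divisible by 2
No

A contradictory subset is {x > 6, x² < 4}. No integer assignment can satisfy these jointly:

  - x > 6: bounds one variable relative to a constant
  - x² < 4: restricts x to |x| ≤ 1

Direct contradiction: the bounds on x require x ≥ 7 and x ≤ 1 simultaneously, which is empty.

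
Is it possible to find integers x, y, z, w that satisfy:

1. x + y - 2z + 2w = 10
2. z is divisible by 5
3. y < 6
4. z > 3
Yes

Take x = 20, y = 0, z = 5, w = 0. Substituting into each constraint:
  (1) 20 + 0 - 2(5) + 2(0) = 10 ✓
  (2) 5 = 5 × 1, remainder 0 ✓
  (3) 0 < 6 ✓
  (4) 5 > 3 ✓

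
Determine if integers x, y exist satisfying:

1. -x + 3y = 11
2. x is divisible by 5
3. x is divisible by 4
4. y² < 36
Yes

Take x = -20, y = -3. Substituting into each constraint:
  (1) 20 + 3(-3) = 11 ✓
  (2) -20 = 5 × -4, remainder 0 ✓
  (3) -20 = 4 × -5, remainder 0 ✓
  (4) y² = (-3)² = 9, and 9 < 36 ✓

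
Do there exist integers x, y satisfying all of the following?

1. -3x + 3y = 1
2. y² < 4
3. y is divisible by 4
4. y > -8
No

Even the single constraint (-3x + 3y = 1) is infeasible over the integers.

  - -3x + 3y = 1: every term on the left is divisible by 3, so the LHS ≡ 0 (mod 3), but the RHS 1 is not — no integer solution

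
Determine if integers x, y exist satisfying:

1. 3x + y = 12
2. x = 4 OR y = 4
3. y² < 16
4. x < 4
No

A contradictory subset is {x = 4 OR y = 4, y² < 16, x < 4}. No integer assignment can satisfy these jointly:

  - x = 4 OR y = 4: forces a choice: either x = 4 or y = 4
  - y² < 16: restricts y to |y| ≤ 3
  - x < 4: bounds one variable relative to a constant

Split on the disjunction (x = 4 OR y = 4):
  • If x = 4: this contradicts the bound x ≤ 3.
  • If y = 4: this contradicts y² < 16, which requires |y| ≤ 3.
Both branches are infeasible, so the system has no integer solution.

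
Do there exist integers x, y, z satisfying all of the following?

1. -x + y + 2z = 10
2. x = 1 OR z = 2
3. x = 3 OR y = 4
Yes

Take x = -2, y = 4, z = 2. Substituting into each constraint:
  (1) 2 + 4 + 2(2) = 10 ✓
  (2) z = 2, target 2 ✓ (second branch holds)
  (3) y = 4, target 4 ✓ (second branch holds)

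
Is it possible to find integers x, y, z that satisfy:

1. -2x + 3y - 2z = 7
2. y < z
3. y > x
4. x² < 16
Yes

Take x = 0, y = 9, z = 10. Substituting into each constraint:
  (1) -2(0) + 3(9) - 2(10) = 7 ✓
  (2) 9 < 10 ✓
  (3) 9 > 0 ✓
  (4) x² = (0)² = 0, and 0 < 16 ✓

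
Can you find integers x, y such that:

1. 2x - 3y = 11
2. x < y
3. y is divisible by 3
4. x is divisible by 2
Yes

Take x = -26, y = -21. Substituting into each constraint:
  (1) 2(-26) - 3(-21) = 11 ✓
  (2) -26 < -21 ✓
  (3) -21 = 3 × -7, remainder 0 ✓
  (4) -26 = 2 × -13, remainder 0 ✓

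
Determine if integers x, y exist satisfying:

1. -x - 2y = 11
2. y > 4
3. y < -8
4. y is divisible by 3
No

A contradictory subset is {y > 4, y < -8}. No integer assignment can satisfy these jointly:

  - y > 4: bounds one variable relative to a constant
  - y < -8: bounds one variable relative to a constant

Direct contradiction: the bounds on y require y ≥ 5 and y ≤ -9 simultaneously, which is empty.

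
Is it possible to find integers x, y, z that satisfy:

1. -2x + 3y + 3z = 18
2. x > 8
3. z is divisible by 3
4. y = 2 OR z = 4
Yes

Take x = 12, y = 2, z = 12. Substituting into each constraint:
  (1) -2(12) + 3(2) + 3(12) = 18 ✓
  (2) 12 > 8 ✓
  (3) 12 = 3 × 4, remainder 0 ✓
  (4) y = 2, target 2 ✓ (first branch holds)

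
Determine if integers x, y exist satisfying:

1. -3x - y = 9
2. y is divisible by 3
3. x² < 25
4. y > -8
Yes

Take x = -3, y = 0. Substituting into each constraint:
  (1) -3(-3) + 0 = 9 ✓
  (2) 0 = 3 × 0, remainder 0 ✓
  (3) x² = (-3)² = 9, and 9 < 25 ✓
  (4) 0 > -8 ✓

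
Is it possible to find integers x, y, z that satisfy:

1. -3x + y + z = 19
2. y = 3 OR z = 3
Yes

Take x = -5, y = 1, z = 3. Substituting into each constraint:
  (1) -3(-5) + 1 + 3 = 19 ✓
  (2) z = 3, target 3 ✓ (second branch holds)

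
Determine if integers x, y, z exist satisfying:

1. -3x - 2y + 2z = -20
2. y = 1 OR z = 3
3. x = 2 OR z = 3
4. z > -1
Yes

Take x = 0, y = 13, z = 3. Substituting into each constraint:
  (1) -3(0) - 2(13) + 2(3) = -20 ✓
  (2) z = 3, target 3 ✓ (second branch holds)
  (3) z = 3, target 3 ✓ (second branch holds)
  (4) 3 > -1 ✓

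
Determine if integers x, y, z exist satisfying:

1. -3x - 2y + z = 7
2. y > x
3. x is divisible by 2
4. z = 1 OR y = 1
Yes

Take x = -4, y = 1, z = -3. Substituting into each constraint:
  (1) -3(-4) - 2(1) + (-3) = 7 ✓
  (2) 1 > -4 ✓
  (3) -4 = 2 × -2, remainder 0 ✓
  (4) y = 1, target 1 ✓ (second branch holds)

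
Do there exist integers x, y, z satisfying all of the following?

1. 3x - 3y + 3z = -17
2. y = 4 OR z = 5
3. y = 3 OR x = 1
No

Even the single constraint (3x - 3y + 3z = -17) is infeasible over the integers.

  - 3x - 3y + 3z = -17: every term on the left is divisible by 3, so the LHS ≡ 0 (mod 3), but the RHS -17 is not — no integer solution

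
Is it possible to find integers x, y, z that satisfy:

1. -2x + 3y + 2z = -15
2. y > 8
Yes

Take x = 21, y = 9, z = 0. Substituting into each constraint:
  (1) -2(21) + 3(9) + 2(0) = -15 ✓
  (2) 9 > 8 ✓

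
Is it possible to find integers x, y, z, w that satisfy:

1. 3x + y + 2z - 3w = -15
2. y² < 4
Yes

Take x = 0, y = 0, z = -6, w = 1. Substituting into each constraint:
  (1) 3(0) + 0 + 2(-6) - 3(1) = -15 ✓
  (2) y² = (0)² = 0, and 0 < 4 ✓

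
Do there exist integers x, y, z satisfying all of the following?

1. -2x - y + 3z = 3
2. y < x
Yes

Take x = 0, y = -3, z = 0. Substituting into each constraint:
  (1) -2(0) + 3 + 3(0) = 3 ✓
  (2) -3 < 0 ✓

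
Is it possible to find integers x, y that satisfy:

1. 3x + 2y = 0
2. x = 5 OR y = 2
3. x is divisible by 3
No

A contradictory subset is {3x + 2y = 0, x = 5 OR y = 2}. No integer assignment can satisfy these jointly:

  - 3x + 2y = 0: is a linear equation tying the variables together
  - x = 5 OR y = 2: forces a choice: either x = 5 or y = 2

Split on the disjunction (x = 5 OR y = 2):
  • If x = 5: with x = 5, every remaining term of the linear equation is divisible by 2, so the left side is ≡ 0 (mod 2); but the right side -15 ≡ 1 (mod 2). No integers can satisfy it.
  • If y = 2: with y = 2, every remaining term of the linear equation is divisible by 3, so the left side is ≡ 0 (mod 3); but the right side -4 ≡ 2 (mod 3). No integers can satisfy it.
Both branches are infeasible, so the system has no integer solution.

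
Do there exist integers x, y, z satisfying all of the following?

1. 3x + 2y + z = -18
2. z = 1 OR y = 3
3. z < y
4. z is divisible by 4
Yes

Take x = -8, y = 3, z = 0. Substituting into each constraint:
  (1) 3(-8) + 2(3) + 0 = -18 ✓
  (2) y = 3, target 3 ✓ (second branch holds)
  (3) 0 < 3 ✓
  (4) 0 = 4 × 0, remainder 0 ✓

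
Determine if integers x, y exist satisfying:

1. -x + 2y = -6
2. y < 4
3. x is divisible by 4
Yes

Take x = 0, y = -3. Substituting into each constraint:
  (1) 0 + 2(-3) = -6 ✓
  (2) -3 < 4 ✓
  (3) 0 = 4 × 0, remainder 0 ✓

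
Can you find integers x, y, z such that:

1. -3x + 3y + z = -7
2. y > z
Yes

Take x = 2, y = 0, z = -1. Substituting into each constraint:
  (1) -3(2) + 3(0) + (-1) = -7 ✓
  (2) 0 > -1 ✓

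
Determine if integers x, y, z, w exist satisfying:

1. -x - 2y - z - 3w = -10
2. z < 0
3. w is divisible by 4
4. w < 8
Yes

Take x = 11, y = 0, z = -1, w = 0. Substituting into each constraint:
  (1) (-11) - 2(0) + 1 - 3(0) = -10 ✓
  (2) -1 < 0 ✓
  (3) 0 = 4 × 0, remainder 0 ✓
  (4) 0 < 8 ✓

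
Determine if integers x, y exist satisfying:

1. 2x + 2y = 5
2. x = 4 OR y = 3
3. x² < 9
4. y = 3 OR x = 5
No

Even the single constraint (2x + 2y = 5) is infeasible over the integers.

  - 2x + 2y = 5: every term on the left is divisible by 2, so the LHS ≡ 0 (mod 2), but the RHS 5 is not — no integer solution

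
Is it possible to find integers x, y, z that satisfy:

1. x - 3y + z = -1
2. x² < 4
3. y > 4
Yes

Take x = 0, y = 5, z = 14. Substituting into each constraint:
  (1) 0 - 3(5) + 14 = -1 ✓
  (2) x² = (0)² = 0, and 0 < 4 ✓
  (3) 5 > 4 ✓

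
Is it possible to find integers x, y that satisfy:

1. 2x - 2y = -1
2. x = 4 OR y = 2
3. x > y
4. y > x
No

Even the single constraint (2x - 2y = -1) is infeasible over the integers.

  - 2x - 2y = -1: every term on the left is divisible by 2, so the LHS ≡ 0 (mod 2), but the RHS -1 is not — no integer solution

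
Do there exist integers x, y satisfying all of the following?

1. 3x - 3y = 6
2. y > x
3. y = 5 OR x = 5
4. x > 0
No

A contradictory subset is {3x - 3y = 6, y > x}. No integer assignment can satisfy these jointly:

  - 3x - 3y = 6: is a linear equation tying the variables together
  - y > x: bounds one variable relative to another variable

From the equation, x − y = 2, i.e. y − x = -2; but y > x requires y − x ≥ 1. Contradiction.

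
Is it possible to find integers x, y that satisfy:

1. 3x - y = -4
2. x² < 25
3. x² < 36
Yes

Take x = -1, y = 1. Substituting into each constraint:
  (1) 3(-1) + (-1) = -4 ✓
  (2) x² = (-1)² = 1, and 1 < 25 ✓
  (3) x² = (-1)² = 1, and 1 < 36 ✓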